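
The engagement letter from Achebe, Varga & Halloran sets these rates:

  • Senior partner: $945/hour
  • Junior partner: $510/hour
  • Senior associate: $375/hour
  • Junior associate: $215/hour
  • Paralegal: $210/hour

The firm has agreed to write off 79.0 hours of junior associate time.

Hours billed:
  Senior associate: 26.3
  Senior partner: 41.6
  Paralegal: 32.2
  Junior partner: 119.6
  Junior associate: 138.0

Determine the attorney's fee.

Senior partner: 41.6 × $945 = $39,312.00
Junior partner: 119.6 × $510 = $60,996.00
Senior associate: 26.3 × $375 = $9,862.50
Junior associate: 138.0 × $215 = $29,670.00
Paralegal: 32.2 × $210 = $6,762.00
Subtotal: $146,602.50
Write-off: 79.0 × $215 = $16,985.00
Total: $146,602.50 − $16,985.00 = $129,617.50

$129,617.50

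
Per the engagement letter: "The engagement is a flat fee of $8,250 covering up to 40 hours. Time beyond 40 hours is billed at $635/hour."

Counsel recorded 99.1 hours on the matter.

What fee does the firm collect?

Flat fee: $8,250.00
Excess hours: 99.1 − 40 = 59.1
Overrun: 59.1 × $635 = $37,528.50
Total: $8,250.00 + $37,528.50 = $45,778.50

$45,778.50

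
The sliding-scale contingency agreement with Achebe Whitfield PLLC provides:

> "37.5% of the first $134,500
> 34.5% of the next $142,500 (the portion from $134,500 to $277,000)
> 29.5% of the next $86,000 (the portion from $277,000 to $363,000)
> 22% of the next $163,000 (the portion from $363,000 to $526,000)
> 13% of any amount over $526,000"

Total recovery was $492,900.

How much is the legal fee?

$153,548.00

First $134,500 at 37.5% = $50,437.50
Next $142,500 at 34.5% = $49,162.50
Next $86,000 at 29.5% = $25,370.00
Remaining $129,900 at 22% = $28,578.00
Fee: $50,437.50 + $49,162.50 + $25,370.00 + $28,578.00 = $153,548.00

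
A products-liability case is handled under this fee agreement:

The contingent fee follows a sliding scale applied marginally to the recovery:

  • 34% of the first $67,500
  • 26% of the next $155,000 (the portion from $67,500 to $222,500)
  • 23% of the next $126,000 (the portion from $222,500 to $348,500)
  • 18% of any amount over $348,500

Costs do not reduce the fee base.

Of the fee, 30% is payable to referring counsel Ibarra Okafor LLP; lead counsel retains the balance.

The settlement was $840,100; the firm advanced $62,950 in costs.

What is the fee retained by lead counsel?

Fee base is the gross recovery, $840,100; costs are reimbursed separately.
First $67,500 at 34% = $22,950.00
Next $155,000 at 26% = $40,300.00
Next $126,000 at 23% = $28,980.00
Remaining $491,600 at 18% = $88,488.00
Fee: $22,950.00 + $40,300.00 + $28,980.00 + $88,488.00 = $180,718.00
Referral share: 30% of $180,718.00 = $54,215.40; lead counsel retains $180,718.00 − $54,215.40 = $126,502.60.

$126,502.60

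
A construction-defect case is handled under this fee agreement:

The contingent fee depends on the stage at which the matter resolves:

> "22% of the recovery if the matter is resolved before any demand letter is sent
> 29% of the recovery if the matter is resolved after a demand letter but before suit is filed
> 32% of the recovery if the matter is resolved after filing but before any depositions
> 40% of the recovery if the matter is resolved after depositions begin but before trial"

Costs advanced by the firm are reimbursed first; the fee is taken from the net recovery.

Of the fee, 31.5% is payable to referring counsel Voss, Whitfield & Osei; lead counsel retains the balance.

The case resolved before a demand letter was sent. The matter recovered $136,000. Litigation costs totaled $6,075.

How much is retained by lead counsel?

Fee base (net of costs): $136,000 − $6,075 = $129,925
The matter resolved before a demand letter was sent, so the 22% rate applies.
$129,925 × 22% = $28,583.50
Referral share: 31.5% of $28,583.50 = $9,003.80; lead counsel retains $28,583.50 − $9,003.80 = $19,579.70.

$19,579.70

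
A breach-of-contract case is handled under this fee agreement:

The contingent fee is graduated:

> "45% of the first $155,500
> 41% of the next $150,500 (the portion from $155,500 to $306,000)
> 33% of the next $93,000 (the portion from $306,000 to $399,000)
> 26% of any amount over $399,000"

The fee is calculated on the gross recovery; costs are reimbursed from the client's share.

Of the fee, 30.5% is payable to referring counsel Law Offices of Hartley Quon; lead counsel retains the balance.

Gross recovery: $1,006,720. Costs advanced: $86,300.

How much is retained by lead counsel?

$222,662.15

Fee base is the gross recovery, $1,006,720; costs are reimbursed separately.
First $155,500 at 45% = $69,975.00
Next $150,500 at 41% = $61,705.00
Next $93,000 at 33% = $30,690.00
Remaining $607,720 at 26% = $158,007.20
Fee: $69,975.00 + $61,705.00 + $30,690.00 + $158,007.20 = $320,377.20
Referral share: 30.5% of $320,377.20 = $97,715.05; lead counsel retains $320,377.20 − $97,715.05 = $222,662.15.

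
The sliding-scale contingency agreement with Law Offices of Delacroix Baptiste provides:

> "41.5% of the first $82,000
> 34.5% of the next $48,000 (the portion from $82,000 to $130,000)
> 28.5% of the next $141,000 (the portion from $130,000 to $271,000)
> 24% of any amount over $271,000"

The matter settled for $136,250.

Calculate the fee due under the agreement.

$52,371.25

First $82,000 at 41.5% = $34,030.00
Next $48,000 at 34.5% = $16,560.00
Remaining $6,250 at 28.5% = $1,781.25
Fee: $34,030.00 + $16,560.00 + $1,781.25 = $52,371.25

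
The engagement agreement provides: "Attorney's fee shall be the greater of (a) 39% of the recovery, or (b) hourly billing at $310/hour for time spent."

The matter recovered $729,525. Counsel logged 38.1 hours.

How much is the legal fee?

(a) 39% of $729,525 = $284,514.75
(b) 38.1 × $310 = $11,811.00
The greater is (a): $284,514.75.

$284,514.75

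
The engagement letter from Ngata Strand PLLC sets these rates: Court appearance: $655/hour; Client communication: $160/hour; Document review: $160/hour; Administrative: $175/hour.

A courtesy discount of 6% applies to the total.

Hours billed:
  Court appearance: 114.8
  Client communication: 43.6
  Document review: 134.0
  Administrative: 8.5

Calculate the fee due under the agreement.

Court appearance: 114.8 × $655 = $75,194.00
Client communication: 43.6 × $160 = $6,976.00
Document review: 134.0 × $160 = $21,440.00
Administrative: 8.5 × $175 = $1,487.50
Subtotal: $105,097.50
Less 6% discount: −$6,305.85
Total: $105,097.50 − $6,305.85 = $98,791.65

$98,791.65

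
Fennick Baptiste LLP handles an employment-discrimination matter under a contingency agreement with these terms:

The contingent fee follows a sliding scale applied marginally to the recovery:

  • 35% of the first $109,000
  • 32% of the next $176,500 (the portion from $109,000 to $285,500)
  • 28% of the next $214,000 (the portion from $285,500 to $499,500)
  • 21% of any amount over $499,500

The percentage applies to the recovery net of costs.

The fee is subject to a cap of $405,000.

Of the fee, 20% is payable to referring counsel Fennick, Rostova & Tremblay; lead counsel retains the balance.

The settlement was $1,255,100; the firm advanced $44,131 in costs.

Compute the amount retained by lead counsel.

$243,166.79

Fee base (net of costs): $1,255,100 − $44,131 = $1,210,969
First $109,000 at 35% = $38,150.00
Next $176,500 at 32% = $56,480.00
Next $214,000 at 28% = $59,920.00
Remaining $711,469 at 21% = $149,408.49
Fee: $38,150.00 + $56,480.00 + $59,920.00 + $149,408.49 = $303,958.49
$303,958.49 is under the $405,000 cap.
Referral share: 20% of $303,958.49 = $60,791.70; lead counsel retains $303,958.49 − $60,791.70 = $243,166.79.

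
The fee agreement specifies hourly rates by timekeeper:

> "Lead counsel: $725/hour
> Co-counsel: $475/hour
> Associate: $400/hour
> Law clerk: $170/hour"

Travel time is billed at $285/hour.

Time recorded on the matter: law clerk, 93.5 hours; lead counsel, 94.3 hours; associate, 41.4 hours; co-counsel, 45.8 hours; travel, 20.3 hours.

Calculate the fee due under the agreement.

$128,363.00

Lead counsel: 94.3 × $725 = $68,367.50
Co-counsel: 45.8 × $475 = $21,755.00
Associate: 41.4 × $400 = $16,560.00
Law clerk: 93.5 × $170 = $15,895.00
Subtotal: $68,367.50 + $21,755.00 + $16,560.00 + $15,895.00 = $122,577.50
Travel: 20.3 × $285 = $5,785.50
Total: $122,577.50 + $5,785.50 = $128,363.00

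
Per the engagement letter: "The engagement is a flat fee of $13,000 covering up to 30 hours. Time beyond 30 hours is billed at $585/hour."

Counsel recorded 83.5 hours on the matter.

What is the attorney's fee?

$44,297.50

Flat fee: $13,000.00
Excess hours: 83.5 − 30 = 53.5
Overrun: 53.5 × $585 = $31,297.50
Total: $13,000.00 + $31,297.50 = $44,297.50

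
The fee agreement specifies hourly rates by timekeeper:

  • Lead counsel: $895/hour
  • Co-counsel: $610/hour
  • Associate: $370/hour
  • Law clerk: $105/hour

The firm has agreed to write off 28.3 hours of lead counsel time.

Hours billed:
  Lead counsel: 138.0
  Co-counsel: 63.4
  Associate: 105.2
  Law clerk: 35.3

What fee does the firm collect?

Lead counsel: 138.0 × $895 = $123,510.00
Co-counsel: 63.4 × $610 = $38,674.00
Associate: 105.2 × $370 = $38,924.00
Law clerk: 35.3 × $105 = $3,706.50
Subtotal: $204,814.50
Write-off: 28.3 × $895 = $25,328.50
Total: $204,814.50 − $25,328.50 = $179,486.00

$179,486.00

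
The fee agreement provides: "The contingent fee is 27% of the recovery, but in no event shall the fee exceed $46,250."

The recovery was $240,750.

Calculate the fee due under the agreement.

27% of $240,750 = $65,002.50
That exceeds the $46,250 cap, so the fee is capped at $46,250.

$46,250.00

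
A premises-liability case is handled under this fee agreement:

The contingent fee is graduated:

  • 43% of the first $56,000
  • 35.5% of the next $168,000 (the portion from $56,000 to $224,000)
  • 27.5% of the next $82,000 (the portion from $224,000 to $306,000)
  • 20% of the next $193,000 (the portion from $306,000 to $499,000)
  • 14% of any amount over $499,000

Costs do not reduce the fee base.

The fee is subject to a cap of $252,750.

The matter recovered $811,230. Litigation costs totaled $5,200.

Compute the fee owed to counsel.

Fee base is the gross recovery, $811,230; costs are reimbursed separately.
First $56,000 at 43% = $24,080.00
Next $168,000 at 35.5% = $59,640.00
Next $82,000 at 27.5% = $22,550.00
Next $193,000 at 20% = $38,600.00
Remaining $312,230 at 14% = $43,712.20
Fee: $24,080.00 + $59,640.00 + $22,550.00 + $38,600.00 + $43,712.20 = $188,582.20
$188,582.20 is under the $252,750 cap.

$188,582.20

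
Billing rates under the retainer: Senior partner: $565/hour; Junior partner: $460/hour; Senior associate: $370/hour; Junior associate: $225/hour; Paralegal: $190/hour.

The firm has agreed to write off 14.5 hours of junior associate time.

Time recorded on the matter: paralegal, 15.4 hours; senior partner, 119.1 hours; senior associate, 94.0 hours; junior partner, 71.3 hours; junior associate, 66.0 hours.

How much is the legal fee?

Senior partner: 119.1 × $565 = $67,291.50
Junior partner: 71.3 × $460 = $32,798.00
Senior associate: 94.0 × $370 = $34,780.00
Junior associate: 66.0 × $225 = $14,850.00
Paralegal: 15.4 × $190 = $2,926.00
Subtotal: $152,645.50
Write-off: 14.5 × $225 = $3,262.50
Total: $152,645.50 − $3,262.50 = $149,383.00

$149,383.00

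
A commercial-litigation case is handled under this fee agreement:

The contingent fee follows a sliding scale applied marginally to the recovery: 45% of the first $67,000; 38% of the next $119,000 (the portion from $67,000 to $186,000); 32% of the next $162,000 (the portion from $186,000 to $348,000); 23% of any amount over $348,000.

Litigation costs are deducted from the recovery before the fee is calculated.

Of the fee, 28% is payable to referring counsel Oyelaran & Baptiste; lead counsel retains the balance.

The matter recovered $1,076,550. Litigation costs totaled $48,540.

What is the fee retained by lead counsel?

$204,200.86

Fee base (net of costs): $1,076,550 − $48,540 = $1,028,010
First $67,000 at 45% = $30,150.00
Next $119,000 at 38% = $45,220.00
Next $162,000 at 32% = $51,840.00
Remaining $680,010 at 23% = $156,402.30
Fee: $30,150.00 + $45,220.00 + $51,840.00 + $156,402.30 = $283,612.30
Referral share: 28% of $283,612.30 = $79,411.44; lead counsel retains $283,612.30 − $79,411.44 = $204,200.86.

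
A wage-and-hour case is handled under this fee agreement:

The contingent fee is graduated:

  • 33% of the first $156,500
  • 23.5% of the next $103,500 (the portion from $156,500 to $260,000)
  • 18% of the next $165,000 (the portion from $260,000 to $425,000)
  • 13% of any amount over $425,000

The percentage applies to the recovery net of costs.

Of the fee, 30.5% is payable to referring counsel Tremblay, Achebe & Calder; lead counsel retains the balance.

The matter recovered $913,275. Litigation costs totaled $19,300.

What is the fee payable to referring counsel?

$50,823.45

Fee base (net of costs): $913,275 − $19,300 = $893,975
First $156,500 at 33% = $51,645.00
Next $103,500 at 23.5% = $24,322.50
Next $165,000 at 18% = $29,700.00
Remaining $468,975 at 13% = $60,966.75
Fee: $51,645.00 + $24,322.50 + $29,700.00 + $60,966.75 = $166,634.25
Referral share: 30.5% of $166,634.25 = $50,823.45; lead counsel retains $166,634.25 − $50,823.45 = $115,810.80.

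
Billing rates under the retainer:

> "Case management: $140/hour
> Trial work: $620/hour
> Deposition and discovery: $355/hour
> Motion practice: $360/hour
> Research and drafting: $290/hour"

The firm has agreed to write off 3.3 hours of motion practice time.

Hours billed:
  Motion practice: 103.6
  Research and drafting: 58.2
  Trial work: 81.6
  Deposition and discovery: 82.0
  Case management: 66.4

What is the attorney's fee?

$141,984.00

Case management: 66.4 × $140 = $9,296.00
Trial work: 81.6 × $620 = $50,592.00
Deposition and discovery: 82.0 × $355 = $29,110.00
Motion practice: 103.6 × $360 = $37,296.00
Research and drafting: 58.2 × $290 = $16,878.00
Subtotal: $143,172.00
Write-off: 3.3 × $360 = $1,188.00
Total: $143,172.00 − $1,188.00 = $141,984.00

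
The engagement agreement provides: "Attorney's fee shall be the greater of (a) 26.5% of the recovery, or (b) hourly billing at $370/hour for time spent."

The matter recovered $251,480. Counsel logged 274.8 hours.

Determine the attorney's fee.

(a) 26.5% of $251,480 = $66,642.20
(b) 274.8 × $370 = $101,676.00
The greater is (b): $101,676.00.

$101,676.00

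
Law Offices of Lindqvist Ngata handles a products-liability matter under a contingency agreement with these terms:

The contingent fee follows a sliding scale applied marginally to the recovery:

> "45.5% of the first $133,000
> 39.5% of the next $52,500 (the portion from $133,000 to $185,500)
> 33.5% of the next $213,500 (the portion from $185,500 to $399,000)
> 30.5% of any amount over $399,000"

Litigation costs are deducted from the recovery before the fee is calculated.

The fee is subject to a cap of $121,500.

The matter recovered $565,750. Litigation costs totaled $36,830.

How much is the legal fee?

Fee base (net of costs): $565,750 − $36,830 = $528,920
First $133,000 at 45.5% = $60,515.00
Next $52,500 at 39.5% = $20,737.50
Next $213,500 at 33.5% = $71,522.50
Remaining $129,920 at 30.5% = $39,625.60
Fee: $60,515.00 + $20,737.50 + $71,522.50 + $39,625.60 = $192,400.60
$192,400.60 exceeds the $121,500 cap, so the fee is capped at $121,500.00.

$121,500.00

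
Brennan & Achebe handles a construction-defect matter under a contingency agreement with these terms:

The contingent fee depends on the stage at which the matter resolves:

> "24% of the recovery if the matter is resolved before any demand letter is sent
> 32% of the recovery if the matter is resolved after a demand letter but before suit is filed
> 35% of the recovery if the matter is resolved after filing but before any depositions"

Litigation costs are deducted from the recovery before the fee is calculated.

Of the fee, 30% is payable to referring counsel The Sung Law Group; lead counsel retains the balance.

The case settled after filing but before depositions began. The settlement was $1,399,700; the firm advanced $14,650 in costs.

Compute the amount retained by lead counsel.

$339,337.25

Fee base (net of costs): $1,399,700 − $14,650 = $1,385,050
The matter settled after filing but before depositions began, so the 35% rate applies.
$1,385,050 × 35% = $484,767.50
Referral share: 30% of $484,767.50 = $145,430.25; lead counsel retains $484,767.50 − $145,430.25 = $339,337.25.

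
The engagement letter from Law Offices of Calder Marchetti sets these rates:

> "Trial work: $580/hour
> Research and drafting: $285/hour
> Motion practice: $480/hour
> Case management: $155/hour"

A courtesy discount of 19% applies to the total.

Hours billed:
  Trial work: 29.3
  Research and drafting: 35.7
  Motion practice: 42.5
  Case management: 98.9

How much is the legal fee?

Trial work: 29.3 × $580 = $16,994.00
Research and drafting: 35.7 × $285 = $10,174.50
Motion practice: 42.5 × $480 = $20,400.00
Case management: 98.9 × $155 = $15,329.50
Subtotal: $62,898.00
Less 19% discount: −$11,950.62
Total: $62,898.00 − $11,950.62 = $50,947.38

$50,947.38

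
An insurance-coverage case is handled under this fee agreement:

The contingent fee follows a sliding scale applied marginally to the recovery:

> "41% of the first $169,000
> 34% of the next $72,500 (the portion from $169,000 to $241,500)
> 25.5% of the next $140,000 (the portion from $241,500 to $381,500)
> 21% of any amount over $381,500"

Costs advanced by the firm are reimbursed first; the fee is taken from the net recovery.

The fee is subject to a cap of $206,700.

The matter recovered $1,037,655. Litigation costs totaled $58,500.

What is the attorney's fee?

$206,700.00

Fee base (net of costs): $1,037,655 − $58,500 = $979,155
First $169,000 at 41% = $69,290.00
Next $72,500 at 34% = $24,650.00
Next $140,000 at 25.5% = $35,700.00
Remaining $597,655 at 21% = $125,507.55
Fee: $69,290.00 + $24,650.00 + $35,700.00 + $125,507.55 = $255,147.55
$255,147.55 exceeds the $206,700 cap, so the fee is capped at $206,700.00.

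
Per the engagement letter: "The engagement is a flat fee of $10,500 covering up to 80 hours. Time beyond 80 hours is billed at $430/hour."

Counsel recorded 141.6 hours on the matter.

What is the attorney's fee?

$36,988.00

Flat fee: $10,500.00
Excess hours: 141.6 − 80 = 61.6
Overrun: 61.6 × $430 = $26,488.00
Total: $10,500.00 + $26,488.00 = $36,988.00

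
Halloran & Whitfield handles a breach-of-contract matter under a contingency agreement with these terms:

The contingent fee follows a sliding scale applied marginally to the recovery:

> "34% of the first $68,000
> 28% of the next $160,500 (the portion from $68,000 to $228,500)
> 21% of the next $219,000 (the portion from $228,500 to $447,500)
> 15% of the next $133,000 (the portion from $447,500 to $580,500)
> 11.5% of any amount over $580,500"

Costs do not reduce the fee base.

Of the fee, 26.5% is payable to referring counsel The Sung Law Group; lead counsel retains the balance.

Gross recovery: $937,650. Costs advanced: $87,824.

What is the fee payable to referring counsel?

$46,394.15

Fee base is the gross recovery, $937,650; costs are reimbursed separately.
First $68,000 at 34% = $23,120.00
Next $160,500 at 28% = $44,940.00
Next $219,000 at 21% = $45,990.00
Next $133,000 at 15% = $19,950.00
Remaining $357,150 at 11.5% = $41,072.25
Fee: $23,120.00 + $44,940.00 + $45,990.00 + $19,950.00 + $41,072.25 = $175,072.25
Referral share: 26.5% of $175,072.25 = $46,394.15; lead counsel retains $175,072.25 − $46,394.15 = $128,678.10.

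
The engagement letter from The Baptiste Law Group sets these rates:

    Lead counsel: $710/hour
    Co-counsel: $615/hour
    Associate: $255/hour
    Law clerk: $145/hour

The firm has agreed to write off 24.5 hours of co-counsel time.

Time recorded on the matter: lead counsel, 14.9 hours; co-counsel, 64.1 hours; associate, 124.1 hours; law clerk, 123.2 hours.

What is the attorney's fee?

Lead counsel: 14.9 × $710 = $10,579.00
Co-counsel: 64.1 × $615 = $39,421.50
Associate: 124.1 × $255 = $31,645.50
Law clerk: 123.2 × $145 = $17,864.00
Subtotal: $99,510.00
Write-off: 24.5 × $615 = $15,067.50
Total: $99,510.00 − $15,067.50 = $84,442.50

$84,442.50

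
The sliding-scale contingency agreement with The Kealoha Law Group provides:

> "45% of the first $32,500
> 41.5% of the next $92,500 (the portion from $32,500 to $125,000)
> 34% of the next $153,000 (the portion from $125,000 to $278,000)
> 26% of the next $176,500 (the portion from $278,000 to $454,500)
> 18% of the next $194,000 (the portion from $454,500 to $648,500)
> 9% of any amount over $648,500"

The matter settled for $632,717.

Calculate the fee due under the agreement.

First $32,500 at 45% = $14,625.00
Next $92,500 at 41.5% = $38,387.50
Next $153,000 at 34% = $52,020.00
Next $176,500 at 26% = $45,890.00
Remaining $178,217 at 18% = $32,079.06
Fee: $14,625.00 + $38,387.50 + $52,020.00 + $45,890.00 + $32,079.06 = $183,001.56

$183,001.56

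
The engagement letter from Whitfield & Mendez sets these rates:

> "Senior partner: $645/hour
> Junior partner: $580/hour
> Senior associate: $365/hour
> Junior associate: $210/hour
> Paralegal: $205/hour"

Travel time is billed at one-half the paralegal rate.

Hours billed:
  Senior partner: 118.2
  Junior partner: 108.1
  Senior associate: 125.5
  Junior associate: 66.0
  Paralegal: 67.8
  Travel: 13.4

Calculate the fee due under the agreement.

Senior partner: 118.2 × $645 = $76,239.00
Junior partner: 108.1 × $580 = $62,698.00
Senior associate: 125.5 × $365 = $45,807.50
Junior associate: 66.0 × $210 = $13,860.00
Paralegal: 67.8 × $205 = $13,899.00
Subtotal: $76,239.00 + $62,698.00 + $45,807.50 + $13,860.00 + $13,899.00 = $212,503.50
Travel: 13.4 × ($205 ÷ 2) = 13.4 × $102.50 = $1,373.50
Total: $212,503.50 + $1,373.50 = $213,877.00

$213,877.00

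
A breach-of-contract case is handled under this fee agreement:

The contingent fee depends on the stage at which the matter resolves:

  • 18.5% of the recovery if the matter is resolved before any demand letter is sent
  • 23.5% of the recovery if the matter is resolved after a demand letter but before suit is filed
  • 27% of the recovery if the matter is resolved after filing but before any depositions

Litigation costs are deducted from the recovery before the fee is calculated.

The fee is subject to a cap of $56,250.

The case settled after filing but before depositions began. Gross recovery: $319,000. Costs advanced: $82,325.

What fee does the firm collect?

Fee base (net of costs): $319,000 − $82,325 = $236,675
The matter settled after filing but before depositions began, so the 27% rate applies.
$236,675 × 27% = $63,902.25
$63,902.25 exceeds the $56,250 cap, so the fee is capped at $56,250.00.

$56,250.00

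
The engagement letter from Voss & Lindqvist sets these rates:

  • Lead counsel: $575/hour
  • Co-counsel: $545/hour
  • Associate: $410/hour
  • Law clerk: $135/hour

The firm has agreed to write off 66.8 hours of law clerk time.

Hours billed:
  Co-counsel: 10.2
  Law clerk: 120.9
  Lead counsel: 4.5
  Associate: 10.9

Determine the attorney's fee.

$19,919.00

Lead counsel: 4.5 × $575 = $2,587.50
Co-counsel: 10.2 × $545 = $5,559.00
Associate: 10.9 × $410 = $4,469.00
Law clerk: 120.9 × $135 = $16,321.50
Subtotal: $28,937.00
Write-off: 66.8 × $135 = $9,018.00
Total: $28,937.00 − $9,018.00 = $19,919.00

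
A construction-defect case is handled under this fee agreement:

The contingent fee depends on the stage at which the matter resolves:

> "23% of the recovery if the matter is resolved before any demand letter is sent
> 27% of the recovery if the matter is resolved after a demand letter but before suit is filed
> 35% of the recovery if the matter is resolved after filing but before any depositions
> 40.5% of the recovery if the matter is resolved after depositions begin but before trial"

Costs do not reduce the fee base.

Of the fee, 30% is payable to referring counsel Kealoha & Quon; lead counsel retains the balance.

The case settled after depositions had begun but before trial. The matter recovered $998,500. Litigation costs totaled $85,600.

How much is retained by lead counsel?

Fee base is the gross recovery, $998,500; costs are reimbursed separately.
The matter settled after depositions had begun but before trial, so the 40.5% rate applies.
$998,500 × 40.5% = $404,392.50
Referral share: 30% of $404,392.50 = $121,317.75; lead counsel retains $404,392.50 − $121,317.75 = $283,074.75.

$283,074.75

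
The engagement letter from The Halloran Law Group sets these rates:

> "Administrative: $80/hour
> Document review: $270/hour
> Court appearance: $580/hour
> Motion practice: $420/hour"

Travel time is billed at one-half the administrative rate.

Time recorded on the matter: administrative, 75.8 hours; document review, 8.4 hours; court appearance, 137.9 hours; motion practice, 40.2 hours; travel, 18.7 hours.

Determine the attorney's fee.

$105,946.00

Administrative: 75.8 × $80 = $6,064.00
Document review: 8.4 × $270 = $2,268.00
Court appearance: 137.9 × $580 = $79,982.00
Motion practice: 40.2 × $420 = $16,884.00
Subtotal: $6,064.00 + $2,268.00 + $79,982.00 + $16,884.00 = $105,198.00
Travel: 18.7 × ($80 ÷ 2) = 18.7 × $40.00 = $748.00
Total: $105,198.00 + $748.00 = $105,946.00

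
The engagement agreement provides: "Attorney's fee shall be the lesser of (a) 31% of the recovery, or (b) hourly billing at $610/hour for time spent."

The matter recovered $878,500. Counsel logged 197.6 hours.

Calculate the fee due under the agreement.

$120,536.00

(a) 31% of $878,500 = $272,335.00
(b) 197.6 × $610 = $120,536.00
The lesser is (b): $120,536.00.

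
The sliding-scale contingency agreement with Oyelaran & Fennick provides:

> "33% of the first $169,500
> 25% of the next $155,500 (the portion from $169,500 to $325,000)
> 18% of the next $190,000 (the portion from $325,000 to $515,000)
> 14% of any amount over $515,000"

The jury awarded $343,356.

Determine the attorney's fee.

First $169,500 at 33% = $55,935.00
Next $155,500 at 25% = $38,875.00
Remaining $18,356 at 18% = $3,304.08
Fee: $55,935.00 + $38,875.00 + $3,304.08 = $98,114.08

$98,114.08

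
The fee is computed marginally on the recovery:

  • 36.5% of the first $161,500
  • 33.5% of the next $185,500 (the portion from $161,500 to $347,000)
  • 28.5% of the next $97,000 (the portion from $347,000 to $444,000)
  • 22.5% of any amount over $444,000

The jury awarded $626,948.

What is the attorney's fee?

$189,898.30

First $161,500 at 36.5% = $58,947.50
Next $185,500 at 33.5% = $62,142.50
Next $97,000 at 28.5% = $27,645.00
Remaining $182,948 at 22.5% = $41,163.30
Fee: $58,947.50 + $62,142.50 + $27,645.00 + $41,163.30 = $189,898.30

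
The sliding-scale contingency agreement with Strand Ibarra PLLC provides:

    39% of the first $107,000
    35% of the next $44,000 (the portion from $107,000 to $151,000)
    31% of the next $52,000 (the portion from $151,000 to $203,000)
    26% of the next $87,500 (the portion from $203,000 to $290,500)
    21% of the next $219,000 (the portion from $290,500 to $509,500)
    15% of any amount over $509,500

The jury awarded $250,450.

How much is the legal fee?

$85,587.00

First $107,000 at 39% = $41,730.00
Next $44,000 at 35% = $15,400.00
Next $52,000 at 31% = $16,120.00
Remaining $47,450 at 26% = $12,337.00
Fee: $41,730.00 + $15,400.00 + $16,120.00 + $12,337.00 = $85,587.00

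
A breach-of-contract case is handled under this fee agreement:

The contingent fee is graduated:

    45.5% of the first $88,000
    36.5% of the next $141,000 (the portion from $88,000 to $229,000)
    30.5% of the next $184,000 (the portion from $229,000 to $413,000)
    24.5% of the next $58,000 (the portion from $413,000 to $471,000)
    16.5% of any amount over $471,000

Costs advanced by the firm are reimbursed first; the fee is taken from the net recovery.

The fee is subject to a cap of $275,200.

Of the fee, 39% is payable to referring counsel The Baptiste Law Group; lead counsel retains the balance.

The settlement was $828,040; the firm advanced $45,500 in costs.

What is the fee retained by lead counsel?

Fee base (net of costs): $828,040 − $45,500 = $782,540
First $88,000 at 45.5% = $40,040.00
Next $141,000 at 36.5% = $51,465.00
Next $184,000 at 30.5% = $56,120.00
Next $58,000 at 24.5% = $14,210.00
Remaining $311,540 at 16.5% = $51,404.10
Fee: $40,040.00 + $51,465.00 + $56,120.00 + $14,210.00 + $51,404.10 = $213,239.10
$213,239.10 is under the $275,200 cap.
Referral share: 39% of $213,239.10 = $83,163.25; lead counsel retains $213,239.10 − $83,163.25 = $130,075.85.

$130,075.85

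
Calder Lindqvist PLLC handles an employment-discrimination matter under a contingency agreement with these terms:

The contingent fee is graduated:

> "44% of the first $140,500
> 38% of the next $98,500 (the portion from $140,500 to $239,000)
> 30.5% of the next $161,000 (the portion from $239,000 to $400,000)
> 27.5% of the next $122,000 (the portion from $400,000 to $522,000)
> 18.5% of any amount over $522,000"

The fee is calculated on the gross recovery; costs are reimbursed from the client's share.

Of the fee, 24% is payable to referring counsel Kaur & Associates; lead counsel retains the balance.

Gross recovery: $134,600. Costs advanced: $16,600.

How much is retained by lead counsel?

Fee base is the gross recovery, $134,600; costs are reimbursed separately.
First $134,600 at 44% = $59,224.00
Referral share: 24% of $59,224.00 = $14,213.76; lead counsel retains $59,224.00 − $14,213.76 = $45,010.24.

$45,010.24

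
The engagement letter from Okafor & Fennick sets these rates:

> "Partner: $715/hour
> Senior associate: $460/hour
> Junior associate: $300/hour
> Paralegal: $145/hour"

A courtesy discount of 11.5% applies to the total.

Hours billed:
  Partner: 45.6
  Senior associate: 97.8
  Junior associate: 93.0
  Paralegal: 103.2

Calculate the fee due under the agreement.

$106,603.56

Partner: 45.6 × $715 = $32,604.00
Senior associate: 97.8 × $460 = $44,988.00
Junior associate: 93.0 × $300 = $27,900.00
Paralegal: 103.2 × $145 = $14,964.00
Subtotal: $120,456.00
Less 11.5% discount: −$13,852.44
Total: $120,456.00 − $13,852.44 = $106,603.56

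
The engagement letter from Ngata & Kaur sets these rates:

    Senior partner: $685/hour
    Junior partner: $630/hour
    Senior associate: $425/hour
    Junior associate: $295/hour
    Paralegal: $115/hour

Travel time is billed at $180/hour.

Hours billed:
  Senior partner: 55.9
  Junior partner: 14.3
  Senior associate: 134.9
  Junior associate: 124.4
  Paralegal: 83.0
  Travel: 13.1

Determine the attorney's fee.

Senior partner: 55.9 × $685 = $38,291.50
Junior partner: 14.3 × $630 = $9,009.00
Senior associate: 134.9 × $425 = $57,332.50
Junior associate: 124.4 × $295 = $36,698.00
Paralegal: 83.0 × $115 = $9,545.00
Subtotal: $38,291.50 + $9,009.00 + $57,332.50 + $36,698.00 + $9,545.00 = $150,876.00
Travel: 13.1 × $180 = $2,358.00
Total: $150,876.00 + $2,358.00 = $153,234.00

$153,234.00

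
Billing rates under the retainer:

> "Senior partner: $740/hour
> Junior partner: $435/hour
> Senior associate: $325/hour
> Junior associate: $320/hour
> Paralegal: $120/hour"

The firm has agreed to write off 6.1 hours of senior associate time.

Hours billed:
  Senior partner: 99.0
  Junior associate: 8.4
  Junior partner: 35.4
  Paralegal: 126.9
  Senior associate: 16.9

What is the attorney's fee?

$110,085.00

Senior partner: 99.0 × $740 = $73,260.00
Junior partner: 35.4 × $435 = $15,399.00
Senior associate: 16.9 × $325 = $5,492.50
Junior associate: 8.4 × $320 = $2,688.00
Paralegal: 126.9 × $120 = $15,228.00
Subtotal: $112,067.50
Write-off: 6.1 × $325 = $1,982.50
Total: $112,067.50 − $1,982.50 = $110,085.00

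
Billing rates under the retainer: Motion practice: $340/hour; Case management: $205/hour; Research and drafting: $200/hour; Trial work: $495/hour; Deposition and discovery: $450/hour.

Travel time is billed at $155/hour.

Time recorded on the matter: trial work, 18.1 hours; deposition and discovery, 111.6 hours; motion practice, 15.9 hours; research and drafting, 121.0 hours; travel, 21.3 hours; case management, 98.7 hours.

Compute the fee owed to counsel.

$112,320.50

Motion practice: 15.9 × $340 = $5,406.00
Case management: 98.7 × $205 = $20,233.50
Research and drafting: 121.0 × $200 = $24,200.00
Trial work: 18.1 × $495 = $8,959.50
Deposition and discovery: 111.6 × $450 = $50,220.00
Subtotal: $5,406.00 + $20,233.50 + $24,200.00 + $8,959.50 + $50,220.00 = $109,019.00
Travel: 21.3 × $155 = $3,301.50
Total: $109,019.00 + $3,301.50 = $112,320.50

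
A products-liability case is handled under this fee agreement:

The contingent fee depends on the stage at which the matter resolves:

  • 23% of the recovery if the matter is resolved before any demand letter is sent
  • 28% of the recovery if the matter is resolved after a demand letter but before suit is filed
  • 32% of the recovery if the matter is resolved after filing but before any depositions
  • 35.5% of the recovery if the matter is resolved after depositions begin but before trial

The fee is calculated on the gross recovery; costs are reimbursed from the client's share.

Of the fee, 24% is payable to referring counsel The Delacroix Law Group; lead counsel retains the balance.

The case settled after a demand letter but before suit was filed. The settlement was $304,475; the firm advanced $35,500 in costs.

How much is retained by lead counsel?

$64,792.28

Fee base is the gross recovery, $304,475; costs are reimbursed separately.
The matter settled after a demand letter but before suit was filed, so the 28% rate applies.
$304,475 × 28% = $85,253.00
Referral share: 24% of $85,253.00 = $20,460.72; lead counsel retains $85,253.00 − $20,460.72 = $64,792.28.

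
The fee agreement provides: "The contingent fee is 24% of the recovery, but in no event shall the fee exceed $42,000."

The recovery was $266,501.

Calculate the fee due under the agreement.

24% of $266,501 = $63,960.24
That exceeds the $42,000 cap, so the fee is capped at $42,000.

$42,000.00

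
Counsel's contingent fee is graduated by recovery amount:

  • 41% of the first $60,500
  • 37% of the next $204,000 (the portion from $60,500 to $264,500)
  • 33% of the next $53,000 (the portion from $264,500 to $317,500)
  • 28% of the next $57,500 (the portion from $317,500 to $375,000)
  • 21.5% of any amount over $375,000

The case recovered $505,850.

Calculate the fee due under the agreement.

$162,007.75

First $60,500 at 41% = $24,805.00
Next $204,000 at 37% = $75,480.00
Next $53,000 at 33% = $17,490.00
Next $57,500 at 28% = $16,100.00
Remaining $130,850 at 21.5% = $28,132.75
Fee: $24,805.00 + $75,480.00 + $17,490.00 + $16,100.00 + $28,132.75 = $162,007.75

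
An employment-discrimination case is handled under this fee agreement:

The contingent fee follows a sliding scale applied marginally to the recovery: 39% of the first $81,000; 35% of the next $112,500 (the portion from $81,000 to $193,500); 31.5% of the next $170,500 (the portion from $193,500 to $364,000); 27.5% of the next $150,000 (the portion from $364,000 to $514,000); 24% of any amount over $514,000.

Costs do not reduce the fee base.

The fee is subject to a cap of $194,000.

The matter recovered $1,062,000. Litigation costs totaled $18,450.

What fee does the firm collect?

Fee base is the gross recovery, $1,062,000; costs are reimbursed separately.
First $81,000 at 39% = $31,590.00
Next $112,500 at 35% = $39,375.00
Next $170,500 at 31.5% = $53,707.50
Next $150,000 at 27.5% = $41,250.00
Remaining $548,000 at 24% = $131,520.00
Fee: $31,590.00 + $39,375.00 + $53,707.50 + $41,250.00 + $131,520.00 = $297,442.50
$297,442.50 exceeds the $194,000 cap, so the fee is capped at $194,000.00.

$194,000.00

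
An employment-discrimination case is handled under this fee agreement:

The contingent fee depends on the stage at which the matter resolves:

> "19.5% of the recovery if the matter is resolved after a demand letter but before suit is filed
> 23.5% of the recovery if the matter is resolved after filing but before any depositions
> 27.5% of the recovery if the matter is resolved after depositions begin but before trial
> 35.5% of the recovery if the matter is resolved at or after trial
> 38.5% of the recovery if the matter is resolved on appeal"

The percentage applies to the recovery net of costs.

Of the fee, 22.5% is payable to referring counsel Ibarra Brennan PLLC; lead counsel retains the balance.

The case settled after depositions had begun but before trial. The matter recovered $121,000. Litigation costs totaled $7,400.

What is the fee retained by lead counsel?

$24,211.00

Fee base (net of costs): $121,000 − $7,400 = $113,600
The matter settled after depositions had begun but before trial, so the 27.5% rate applies.
$113,600 × 27.5% = $31,240.00
Referral share: 22.5% of $31,240.00 = $7,029.00; lead counsel retains $31,240.00 − $7,029.00 = $24,211.00.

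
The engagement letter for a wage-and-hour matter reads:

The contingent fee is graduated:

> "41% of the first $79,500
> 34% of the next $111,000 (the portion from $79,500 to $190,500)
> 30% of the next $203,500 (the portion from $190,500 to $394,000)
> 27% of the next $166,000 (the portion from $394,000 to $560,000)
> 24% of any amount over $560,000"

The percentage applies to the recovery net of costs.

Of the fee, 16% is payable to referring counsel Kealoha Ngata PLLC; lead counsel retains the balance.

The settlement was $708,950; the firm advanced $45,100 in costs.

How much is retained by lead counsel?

$168,948.36

Fee base (net of costs): $708,950 − $45,100 = $663,850
First $79,500 at 41% = $32,595.00
Next $111,000 at 34% = $37,740.00
Next $203,500 at 30% = $61,050.00
Next $166,000 at 27% = $44,820.00
Remaining $103,850 at 24% = $24,924.00
Fee: $32,595.00 + $37,740.00 + $61,050.00 + $44,820.00 + $24,924.00 = $201,129.00
Referral share: 16% of $201,129.00 = $32,180.64; lead counsel retains $201,129.00 − $32,180.64 = $168,948.36.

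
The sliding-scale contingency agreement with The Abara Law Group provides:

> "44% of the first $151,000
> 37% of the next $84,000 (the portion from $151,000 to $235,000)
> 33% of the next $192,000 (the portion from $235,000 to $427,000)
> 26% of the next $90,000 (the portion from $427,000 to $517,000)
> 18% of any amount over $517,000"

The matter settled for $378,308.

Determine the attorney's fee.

$144,811.64

First $151,000 at 44% = $66,440.00
Next $84,000 at 37% = $31,080.00
Remaining $143,308 at 33% = $47,291.64
Fee: $66,440.00 + $31,080.00 + $47,291.64 = $144,811.64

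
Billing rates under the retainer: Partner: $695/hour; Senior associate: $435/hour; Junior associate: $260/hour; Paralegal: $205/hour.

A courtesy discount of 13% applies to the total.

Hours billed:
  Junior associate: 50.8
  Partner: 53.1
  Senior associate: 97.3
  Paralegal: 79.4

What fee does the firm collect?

$94,582.05

Partner: 53.1 × $695 = $36,904.50
Senior associate: 97.3 × $435 = $42,325.50
Junior associate: 50.8 × $260 = $13,208.00
Paralegal: 79.4 × $205 = $16,277.00
Subtotal: $108,715.00
Less 13% discount: −$14,132.95
Total: $108,715.00 − $14,132.95 = $94,582.05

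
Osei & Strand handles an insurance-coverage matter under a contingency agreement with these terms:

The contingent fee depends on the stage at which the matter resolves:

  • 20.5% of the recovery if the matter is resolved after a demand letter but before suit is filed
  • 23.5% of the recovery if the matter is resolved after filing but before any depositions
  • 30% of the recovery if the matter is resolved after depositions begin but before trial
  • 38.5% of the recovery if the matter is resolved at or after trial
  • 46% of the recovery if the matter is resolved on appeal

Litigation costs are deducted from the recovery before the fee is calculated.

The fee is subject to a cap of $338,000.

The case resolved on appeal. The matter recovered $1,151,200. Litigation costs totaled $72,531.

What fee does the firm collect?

$338,000.00

Fee base (net of costs): $1,151,200 − $72,531 = $1,078,669
The matter resolved on appeal, so the 46% rate applies.
$1,078,669 × 46% = $496,187.74
$496,187.74 exceeds the $338,000 cap, so the fee is capped at $338,000.00.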